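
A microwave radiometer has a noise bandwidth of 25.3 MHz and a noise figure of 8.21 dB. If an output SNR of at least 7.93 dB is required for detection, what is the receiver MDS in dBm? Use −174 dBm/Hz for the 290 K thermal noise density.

−83.8 dBm

Sensitivity = −174 + 10 log₁₀(B) + NF + SNR_min
= −174 + 74.03 + 8.21 + 7.93
= −83.83 dBm → −83.8 dBm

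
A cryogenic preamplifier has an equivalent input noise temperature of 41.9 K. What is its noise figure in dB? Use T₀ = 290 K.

F = 1 + T_e/T₀ = 1 + 41.9/290 = 1.14448
NF = 10 log₁₀(1.14448) = 0.586 dB

0.586 dB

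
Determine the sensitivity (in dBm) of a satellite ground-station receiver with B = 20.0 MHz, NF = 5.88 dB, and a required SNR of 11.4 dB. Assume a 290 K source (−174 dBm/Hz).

Sensitivity = −174 + 10 log₁₀(B) + NF + SNR_min
= −174 + 73.01 + 5.88 + 11.4
= −83.71 dBm → −83.7 dBm

−83.7 dBm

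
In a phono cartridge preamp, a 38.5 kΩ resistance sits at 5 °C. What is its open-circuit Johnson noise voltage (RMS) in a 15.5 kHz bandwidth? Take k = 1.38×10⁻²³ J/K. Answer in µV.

T = 5 °C + 273.15 = 278.15 K
V_n = √(4kTRB)
4kTRB = 4 × 1.38×10⁻²³ × 278.15 × 3.85×10⁴ × 1.55×10⁴ = 9.16×10⁻¹² V²
V_n = √(9.16×10⁻¹²) = 3.03×10⁻⁶ V = 3.03 µV

3.03 µV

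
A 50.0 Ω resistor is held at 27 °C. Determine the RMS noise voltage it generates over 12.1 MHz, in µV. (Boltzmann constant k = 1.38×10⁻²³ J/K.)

T = 27 °C + 273.15 = 300.15 K
V_n = √(4kTRB)
4kTRB = 4 × 1.38×10⁻²³ × 300.15 × 5.00×10¹ × 1.21×10⁷ = 1.00×10⁻¹¹ V²
V_n = √(1.00×10⁻¹¹) = 3.17×10⁻⁶ V = 3.17 µV

3.17 µV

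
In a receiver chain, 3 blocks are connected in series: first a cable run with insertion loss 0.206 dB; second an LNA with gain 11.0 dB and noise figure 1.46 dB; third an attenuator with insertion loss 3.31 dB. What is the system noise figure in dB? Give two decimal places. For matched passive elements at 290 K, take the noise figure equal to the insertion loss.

1.94 dB

Convert to linear (a loss of L dB is a gain of −L dB): F_i = 10^(NF_i/10), G_i = 10^(G_i,dB/10)
  Stage 1: F_1 = 10^(0.206/10) = 1.049, G_1 = 10^(−0.206/10) = 0.9537
  Stage 2: F_2 = 10^(1.46/10) = 1.400, G_2 = 10^(11.0/10) = 12.59
  Stage 3: F_3 = 10^(3.31/10) = 2.143, G_3 = 10^(−3.31/10) = 0.4667
Friis cascade:
  F = 1.049 + (1.400 − 1)/0.9537 + (2.143 − 1)/12.01 = 1.563
NF = 10 log₁₀(1.563) = 1.94 dB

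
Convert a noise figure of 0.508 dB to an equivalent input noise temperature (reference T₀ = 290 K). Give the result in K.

36.0 K

F = 10^(0.508/10) = 1.12409
T_e = (F − 1)·T₀ = (1.12409 − 1) × 290 = 36.0 K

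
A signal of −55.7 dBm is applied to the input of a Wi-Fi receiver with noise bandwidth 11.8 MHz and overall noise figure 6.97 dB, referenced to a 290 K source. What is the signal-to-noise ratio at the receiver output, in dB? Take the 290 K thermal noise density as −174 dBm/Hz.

40.6 dB

Noise floor: N = −174 + 10 log₁₀(B) + NF
10 log₁₀(1.18×10⁷) = 70.72 dB
N = −174 + 70.72 + 6.97 = −96.31 dBm
SNR = P_sig − N = −55.7 − (−96.31) = 40.61 dB → 40.6 dB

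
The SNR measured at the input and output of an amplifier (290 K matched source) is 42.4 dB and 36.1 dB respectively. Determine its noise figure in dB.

6.3 dB

NF (dB) = SNR_in(dB) − SNR_out(dB) when the source is at T₀
NF = 42.4 − 36.1 = 6.3 dB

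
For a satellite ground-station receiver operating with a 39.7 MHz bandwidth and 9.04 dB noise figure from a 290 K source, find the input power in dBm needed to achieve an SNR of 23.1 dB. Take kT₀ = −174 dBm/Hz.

Sensitivity = −174 + 10 log₁₀(B) + NF + SNR_min
= −174 + 75.99 + 9.04 + 23.1
= −65.87 dBm → −65.9 dBm

−65.9 dBm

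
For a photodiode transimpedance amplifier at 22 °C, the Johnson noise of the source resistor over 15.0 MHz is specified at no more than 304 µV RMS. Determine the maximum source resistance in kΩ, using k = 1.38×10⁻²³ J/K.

T = 22 °C + 273.15 = 295.15 K
Johnson–Nyquist: V_n = √(4kTRB) ⇒ R = V_n² / (4kTB)
4kTB = 4 × 1.38×10⁻²³ × 295.15 × 1.50×10⁷ = 2.44×10⁻¹³
R = (3.04×10⁻⁴)² / 2.44×10⁻¹³ = 3.78×10⁵ Ω = 378 kΩ

378 kΩ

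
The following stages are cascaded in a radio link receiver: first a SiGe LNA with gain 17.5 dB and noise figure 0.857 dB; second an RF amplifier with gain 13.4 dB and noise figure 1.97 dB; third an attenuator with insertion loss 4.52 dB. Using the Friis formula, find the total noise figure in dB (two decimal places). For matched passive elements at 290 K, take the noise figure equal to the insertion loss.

Convert to linear (a loss of L dB is a gain of −L dB): F_i = 10^(NF_i/10), G_i = 10^(G_i,dB/10)
  Stage 1: F_1 = 10^(0.857/10) = 1.218, G_1 = 10^(17.5/10) = 56.23
  Stage 2: F_2 = 10^(1.97/10) = 1.574, G_2 = 10^(13.4/10) = 21.88
  Stage 3: F_3 = 10^(4.52/10) = 2.831, G_3 = 10^(−4.52/10) = 0.3532
Friis cascade:
  F = 1.218 + (1.574 − 1)/56.23 + (2.831 − 1)/1230 = 1.230
NF = 10 log₁₀(1.230) = 0.90 dB

0.90 dB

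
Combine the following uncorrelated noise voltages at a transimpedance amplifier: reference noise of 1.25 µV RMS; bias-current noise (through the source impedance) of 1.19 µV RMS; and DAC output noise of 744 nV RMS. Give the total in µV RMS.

1.88 µV

Uncorrelated sources add in power (mean-square): V_tot = √(ΣV_i²)
V_tot = √[(1.25×10⁻⁶)² + (1.19×10⁻⁶)² + (7.44×10⁻⁷)²] = 1.88×10⁻⁶ V = 1.88 µV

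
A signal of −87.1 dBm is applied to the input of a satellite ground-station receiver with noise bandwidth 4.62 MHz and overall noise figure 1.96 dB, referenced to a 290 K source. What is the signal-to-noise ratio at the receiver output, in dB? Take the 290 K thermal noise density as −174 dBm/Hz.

18.3 dB

Noise floor: N = −174 + 10 log₁₀(B) + NF
10 log₁₀(4.62×10⁶) = 66.65 dB
N = −174 + 66.65 + 1.96 = −105.39 dBm
SNR = P_sig − N = −87.1 − (−105.39) = 18.29 dB → 18.3 dB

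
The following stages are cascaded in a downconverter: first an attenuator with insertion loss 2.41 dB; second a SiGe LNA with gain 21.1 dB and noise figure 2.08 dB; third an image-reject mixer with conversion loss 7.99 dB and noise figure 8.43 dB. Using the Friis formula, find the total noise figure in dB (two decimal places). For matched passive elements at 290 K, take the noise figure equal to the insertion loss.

4.61 dB

Convert to linear (a loss of L dB is a gain of −L dB): F_i = 10^(NF_i/10), G_i = 10^(G_i,dB/10)
  Stage 1: F_1 = 10^(2.41/10) = 1.742, G_1 = 10^(−2.41/10) = 0.5741
  Stage 2: F_2 = 10^(2.08/10) = 1.614, G_2 = 10^(21.1/10) = 128.8
  Stage 3: F_3 = 10^(8.43/10) = 6.966, G_3 = 10^(−7.99/10) = 0.1589
Friis cascade:
  F = 1.742 + (1.614 − 1)/0.5741 + (6.966 − 1)/73.96 = 2.893
NF = 10 log₁₀(2.893) = 4.61 dB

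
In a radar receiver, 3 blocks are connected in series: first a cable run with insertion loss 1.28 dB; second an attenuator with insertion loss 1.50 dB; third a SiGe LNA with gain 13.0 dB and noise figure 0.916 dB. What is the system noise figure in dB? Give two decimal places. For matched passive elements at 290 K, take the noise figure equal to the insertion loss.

Convert to linear (a loss of L dB is a gain of −L dB): F_i = 10^(NF_i/10), G_i = 10^(G_i,dB/10)
  Stage 1: F_1 = 10^(1.28/10) = 1.343, G_1 = 10^(−1.28/10) = 0.7447
  Stage 2: F_2 = 10^(1.50/10) = 1.413, G_2 = 10^(−1.50/10) = 0.7079
  Stage 3: F_3 = 10^(0.916/10) = 1.235, G_3 = 10^(13.0/10) = 19.95
Friis cascade:
  F = 1.343 + (1.413 − 1)/0.7447 + (1.235 − 1)/0.5272 = 2.342
NF = 10 log₁₀(2.342) = 3.70 dB

3.70 dB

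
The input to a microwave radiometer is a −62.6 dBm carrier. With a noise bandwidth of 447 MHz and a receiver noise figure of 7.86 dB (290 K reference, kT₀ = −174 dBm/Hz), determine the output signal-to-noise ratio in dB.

Noise floor: N = −174 + 10 log₁₀(B) + NF
10 log₁₀(4.47×10⁸) = 86.5 dB
N = −174 + 86.5 + 7.86 = −79.64 dBm
SNR = P_sig − N = −62.6 − (−79.64) = 17.04 dB → 17.0 dB

17.0 dB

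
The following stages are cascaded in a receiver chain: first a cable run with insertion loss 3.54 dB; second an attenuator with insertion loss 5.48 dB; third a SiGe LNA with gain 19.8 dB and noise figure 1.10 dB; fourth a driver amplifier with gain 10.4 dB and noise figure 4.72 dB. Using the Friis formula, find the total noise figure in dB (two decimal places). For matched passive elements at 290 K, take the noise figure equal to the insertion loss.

Convert to linear (a loss of L dB is a gain of −L dB): F_i = 10^(NF_i/10), G_i = 10^(G_i,dB/10)
  Stage 1: F_1 = 10^(3.54/10) = 2.259, G_1 = 10^(−3.54/10) = 0.4426
  Stage 2: F_2 = 10^(5.48/10) = 3.532, G_2 = 10^(−5.48/10) = 0.2831
  Stage 3: F_3 = 10^(1.10/10) = 1.288, G_3 = 10^(19.8/10) = 95.50
  Stage 4: F_4 = 10^(4.72/10) = 2.965, G_4 = 10^(10.4/10) = 10.96
Friis cascade:
  F = 2.259 + (3.532 − 1)/0.4426 + (1.288 − 1)/0.1253 + (2.965 − 1)/11.97 = 10.44
NF = 10 log₁₀(10.44) = 10.19 dB

10.19 dB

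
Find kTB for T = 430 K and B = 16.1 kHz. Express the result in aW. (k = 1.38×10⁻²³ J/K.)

95.5 aW

P_n = kTB = 1.38×10⁻²³ × 430 × 1.61×10⁴ = 9.55×10⁻¹⁷ W = 95.5 aW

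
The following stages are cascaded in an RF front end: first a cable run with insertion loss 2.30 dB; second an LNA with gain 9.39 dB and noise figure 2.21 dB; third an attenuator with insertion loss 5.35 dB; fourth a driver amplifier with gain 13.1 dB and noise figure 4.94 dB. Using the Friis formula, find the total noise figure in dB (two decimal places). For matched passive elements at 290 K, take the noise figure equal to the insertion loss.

6.74 dB

Convert to linear (a loss of L dB is a gain of −L dB): F_i = 10^(NF_i/10), G_i = 10^(G_i,dB/10)
  Stage 1: F_1 = 10^(2.30/10) = 1.698, G_1 = 10^(−2.30/10) = 0.5888
  Stage 2: F_2 = 10^(2.21/10) = 1.663, G_2 = 10^(9.39/10) = 8.690
  Stage 3: F_3 = 10^(5.35/10) = 3.428, G_3 = 10^(−5.35/10) = 0.2917
  Stage 4: F_4 = 10^(4.94/10) = 3.119, G_4 = 10^(13.1/10) = 20.42
Friis cascade:
  F = 1.698 + (1.663 − 1)/0.5888 + (3.428 − 1)/5.117 + (3.119 − 1)/1.493 = 4.719
NF = 10 log₁₀(4.719) = 6.74 dB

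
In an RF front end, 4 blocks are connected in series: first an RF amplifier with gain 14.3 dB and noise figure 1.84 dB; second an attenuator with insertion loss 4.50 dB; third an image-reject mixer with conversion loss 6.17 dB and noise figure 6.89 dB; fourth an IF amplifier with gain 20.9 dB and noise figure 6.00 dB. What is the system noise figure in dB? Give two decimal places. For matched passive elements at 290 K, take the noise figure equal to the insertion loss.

Convert to linear (a loss of L dB is a gain of −L dB): F_i = 10^(NF_i/10), G_i = 10^(G_i,dB/10)
  Stage 1: F_1 = 10^(1.84/10) = 1.528, G_1 = 10^(14.3/10) = 26.92
  Stage 2: F_2 = 10^(4.50/10) = 2.818, G_2 = 10^(−4.50/10) = 0.3548
  Stage 3: F_3 = 10^(6.89/10) = 4.887, G_3 = 10^(−6.17/10) = 0.2415
  Stage 4: F_4 = 10^(6.00/10) = 3.981, G_4 = 10^(20.9/10) = 123.0
Friis cascade:
  F = 1.528 + (2.818 − 1)/26.92 + (4.887 − 1)/9.550 + (3.981 − 1)/2.307 = 3.294
NF = 10 log₁₀(3.294) = 5.18 dB

5.18 dB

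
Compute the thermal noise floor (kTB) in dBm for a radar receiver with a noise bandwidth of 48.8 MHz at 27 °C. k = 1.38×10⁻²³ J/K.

−96.9 dBm

T = 27 °C + 273.15 = 300.15 K
P_n = kTB = 1.38×10⁻²³ × 300.15 × 4.88×10⁷ = 2.02×10⁻¹³ W
In dBm: 10 log₁₀(2.02×10⁻¹³ / 10⁻³) = −96.9 dBm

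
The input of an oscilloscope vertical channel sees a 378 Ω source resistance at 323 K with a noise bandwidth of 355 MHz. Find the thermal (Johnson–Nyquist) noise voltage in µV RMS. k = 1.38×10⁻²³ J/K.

48.9 µV

V_n = √(4kTRB)
4kTRB = 4 × 1.38×10⁻²³ × 323 × 3.78×10² × 3.55×10⁸ = 2.39×10⁻⁹ V²
V_n = √(2.39×10⁻⁹) = 4.89×10⁻⁵ V = 48.9 µV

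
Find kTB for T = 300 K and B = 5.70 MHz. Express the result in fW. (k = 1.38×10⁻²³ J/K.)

P_n = kTB = 1.38×10⁻²³ × 300 × 5.70×10⁶ = 2.36×10⁻¹⁴ W = 23.6 fW

23.6 fW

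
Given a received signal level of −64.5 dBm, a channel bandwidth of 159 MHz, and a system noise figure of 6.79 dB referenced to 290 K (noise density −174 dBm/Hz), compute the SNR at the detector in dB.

20.7 dB

Noise floor: N = −174 + 10 log₁₀(B) + NF
10 log₁₀(1.59×10⁸) = 82.01 dB
N = −174 + 82.01 + 6.79 = −85.20 dBm
SNR = P_sig − N = −64.5 − (−85.20) = 20.70 dB → 20.7 dB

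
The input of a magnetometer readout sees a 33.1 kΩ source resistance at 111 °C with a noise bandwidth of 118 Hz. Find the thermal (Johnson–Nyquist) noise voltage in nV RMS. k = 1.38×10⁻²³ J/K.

288 nV

T = 111 °C + 273.15 = 384.15 K
V_n = √(4kTRB)
4kTRB = 4 × 1.38×10⁻²³ × 384.15 × 3.31×10⁴ × 1.18×10² = 8.28×10⁻¹⁴ V²
V_n = √(8.28×10⁻¹⁴) = 2.88×10⁻⁷ V = 288 nV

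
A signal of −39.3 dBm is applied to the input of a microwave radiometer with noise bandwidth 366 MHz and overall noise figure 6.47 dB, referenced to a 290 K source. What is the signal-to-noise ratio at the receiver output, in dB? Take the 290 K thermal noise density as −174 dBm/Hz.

Noise floor: N = −174 + 10 log₁₀(B) + NF
10 log₁₀(3.66×10⁸) = 85.63 dB
N = −174 + 85.63 + 6.47 = −81.90 dBm
SNR = P_sig − N = −39.3 − (−81.90) = 42.60 dB → 42.6 dB

42.6 dB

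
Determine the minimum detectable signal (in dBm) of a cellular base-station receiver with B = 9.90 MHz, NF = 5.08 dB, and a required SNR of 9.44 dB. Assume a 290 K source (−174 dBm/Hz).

−89.5 dBm

Sensitivity = −174 + 10 log₁₀(B) + NF + SNR_min
= −174 + 69.96 + 5.08 + 9.44
= −89.52 dBm → −89.5 dBm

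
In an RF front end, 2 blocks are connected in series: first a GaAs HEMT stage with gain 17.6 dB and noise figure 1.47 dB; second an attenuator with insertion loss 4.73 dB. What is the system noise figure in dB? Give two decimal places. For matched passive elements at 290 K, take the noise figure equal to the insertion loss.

Convert to linear (a loss of L dB is a gain of −L dB): F_i = 10^(NF_i/10), G_i = 10^(G_i,dB/10)
  Stage 1: F_1 = 10^(1.47/10) = 1.403, G_1 = 10^(17.6/10) = 57.54
  Stage 2: F_2 = 10^(4.73/10) = 2.972, G_2 = 10^(−4.73/10) = 0.3365
Friis cascade:
  F = 1.403 + (2.972 − 1)/57.54 = 1.437
NF = 10 log₁₀(1.437) = 1.57 dB

1.57 dB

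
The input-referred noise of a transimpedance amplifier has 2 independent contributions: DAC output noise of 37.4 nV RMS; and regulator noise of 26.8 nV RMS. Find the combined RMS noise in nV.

Uncorrelated sources add in power (mean-square): V_tot = √(ΣV_i²)
V_tot = √[(3.74×10⁻⁸)² + (2.68×10⁻⁸)²] = 4.60×10⁻⁸ V = 46.0 nV

46.0 nV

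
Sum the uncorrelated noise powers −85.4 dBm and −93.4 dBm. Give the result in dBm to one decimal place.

Convert to linear, add, convert back:
P₁ = 2.88×10⁻¹² W, P₂ = 4.57×10⁻¹³ W
P_tot = 3.34×10⁻¹² W → 10 log₁₀(P_tot / 10⁻³) = −84.8 dBm

−84.8 dBm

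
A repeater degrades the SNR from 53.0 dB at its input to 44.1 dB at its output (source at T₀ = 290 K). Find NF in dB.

NF (dB) = SNR_in(dB) − SNR_out(dB) when the source is at T₀
NF = 53.0 − 44.1 = 8.9 dB

8.9 dB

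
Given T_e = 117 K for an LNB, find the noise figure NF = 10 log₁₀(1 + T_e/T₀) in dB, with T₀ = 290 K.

1.47 dB

F = 1 + T_e/T₀ = 1 + 117/290 = 1.40345
NF = 10 log₁₀(1.40345) = 1.47 dB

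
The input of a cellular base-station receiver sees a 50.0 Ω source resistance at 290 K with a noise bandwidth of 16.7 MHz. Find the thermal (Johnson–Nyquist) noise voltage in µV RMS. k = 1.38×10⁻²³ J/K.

3.66 µV

V_n = √(4kTRB)
4kTRB = 4 × 1.38×10⁻²³ × 290 × 5.00×10¹ × 1.67×10⁷ = 1.34×10⁻¹¹ V²
V_n = √(1.34×10⁻¹¹) = 3.66×10⁻⁶ V = 3.66 µV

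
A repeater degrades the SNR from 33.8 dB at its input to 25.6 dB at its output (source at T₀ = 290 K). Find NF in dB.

NF (dB) = SNR_in(dB) − SNR_out(dB) when the source is at T₀
NF = 33.8 − 25.6 = 8.2 dB

8.2 dB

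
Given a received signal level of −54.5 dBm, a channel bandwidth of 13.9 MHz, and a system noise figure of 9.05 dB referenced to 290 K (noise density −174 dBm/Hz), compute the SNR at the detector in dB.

39.0 dB

Noise floor: N = −174 + 10 log₁₀(B) + NF
10 log₁₀(1.39×10⁷) = 71.43 dB
N = −174 + 71.43 + 9.05 = −93.52 dBm
SNR = P_sig − N = −54.5 − (−93.52) = 39.02 dB → 39.0 dB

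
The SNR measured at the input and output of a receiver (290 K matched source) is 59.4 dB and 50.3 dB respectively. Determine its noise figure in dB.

9.1 dB

NF (dB) = SNR_in(dB) − SNR_out(dB) when the source is at T₀
NF = 59.4 − 50.3 = 9.1 dB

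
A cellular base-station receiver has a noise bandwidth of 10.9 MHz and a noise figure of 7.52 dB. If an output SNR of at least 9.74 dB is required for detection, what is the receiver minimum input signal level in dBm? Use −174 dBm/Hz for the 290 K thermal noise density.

Sensitivity = −174 + 10 log₁₀(B) + NF + SNR_min
= −174 + 70.37 + 7.52 + 9.74
= −86.37 dBm → −86.4 dBm

−86.4 dBm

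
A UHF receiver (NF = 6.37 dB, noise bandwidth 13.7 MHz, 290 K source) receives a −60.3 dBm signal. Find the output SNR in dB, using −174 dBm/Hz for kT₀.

36.0 dB

Noise floor: N = −174 + 10 log₁₀(B) + NF
10 log₁₀(1.37×10⁷) = 71.37 dB
N = −174 + 71.37 + 6.37 = −96.26 dBm
SNR = P_sig − N = −60.3 − (−96.26) = 35.96 dB → 36.0 dB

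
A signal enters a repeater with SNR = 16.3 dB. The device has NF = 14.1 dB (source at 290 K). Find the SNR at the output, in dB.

2.2 dB

By definition F = SNR_in/SNR_out, so in dB: SNR_out = SNR_in − NF
SNR_out = 16.3 − 14.1 = 2.2 dB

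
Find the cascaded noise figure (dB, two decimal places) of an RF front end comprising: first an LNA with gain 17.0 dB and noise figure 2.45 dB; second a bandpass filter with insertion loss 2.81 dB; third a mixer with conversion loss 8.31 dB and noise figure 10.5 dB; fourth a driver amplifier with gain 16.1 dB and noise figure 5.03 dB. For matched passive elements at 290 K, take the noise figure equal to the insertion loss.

Convert to linear (a loss of L dB is a gain of −L dB): F_i = 10^(NF_i/10), G_i = 10^(G_i,dB/10)
  Stage 1: F_1 = 10^(2.45/10) = 1.758, G_1 = 10^(17.0/10) = 50.12
  Stage 2: F_2 = 10^(2.81/10) = 1.910, G_2 = 10^(−2.81/10) = 0.5236
  Stage 3: F_3 = 10^(10.5/10) = 11.22, G_3 = 10^(−8.31/10) = 0.1476
  Stage 4: F_4 = 10^(5.03/10) = 3.184, G_4 = 10^(16.1/10) = 40.74
Friis cascade:
  F = 1.758 + (1.910 − 1)/50.12 + (11.22 − 1)/26.24 + (3.184 − 1)/3.873 = 2.730
NF = 10 log₁₀(2.730) = 4.36 dB

4.36 dB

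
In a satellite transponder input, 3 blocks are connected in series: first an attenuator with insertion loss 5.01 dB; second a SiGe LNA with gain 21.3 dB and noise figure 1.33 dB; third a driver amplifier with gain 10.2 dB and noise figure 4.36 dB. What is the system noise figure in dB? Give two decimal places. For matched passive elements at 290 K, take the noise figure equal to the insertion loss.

Convert to linear (a loss of L dB is a gain of −L dB): F_i = 10^(NF_i/10), G_i = 10^(G_i,dB/10)
  Stage 1: F_1 = 10^(5.01/10) = 3.170, G_1 = 10^(−5.01/10) = 0.3155
  Stage 2: F_2 = 10^(1.33/10) = 1.358, G_2 = 10^(21.3/10) = 134.9
  Stage 3: F_3 = 10^(4.36/10) = 2.729, G_3 = 10^(10.2/10) = 10.47
Friis cascade:
  F = 3.170 + (1.358 − 1)/0.3155 + (2.729 − 1)/42.56 = 4.346
NF = 10 log₁₀(4.346) = 6.38 dB

6.38 dB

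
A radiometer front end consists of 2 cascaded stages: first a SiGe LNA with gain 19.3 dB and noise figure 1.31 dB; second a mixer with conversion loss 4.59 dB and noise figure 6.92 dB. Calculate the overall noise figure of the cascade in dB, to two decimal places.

Convert to linear (a loss of L dB is a gain of −L dB): F_i = 10^(NF_i/10), G_i = 10^(G_i,dB/10)
  Stage 1: F_1 = 10^(1.31/10) = 1.352, G_1 = 10^(19.3/10) = 85.11
  Stage 2: F_2 = 10^(6.92/10) = 4.920, G_2 = 10^(−4.59/10) = 0.3475
Friis cascade:
  F = 1.352 + (4.920 − 1)/85.11 = 1.398
NF = 10 log₁₀(1.398) = 1.46 dB

1.46 dB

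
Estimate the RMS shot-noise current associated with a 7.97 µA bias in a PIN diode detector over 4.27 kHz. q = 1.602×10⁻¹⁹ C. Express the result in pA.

104 pA

I_n = √(2qI·B)
2qI·B = 2 × 1.602×10⁻¹⁹ × 7.97×10⁻⁶ × 4.27×10³ = 1.09×10⁻²⁰ A²
I_n = √(1.09×10⁻²⁰) = 1.04×10⁻¹⁰ A = 104 pA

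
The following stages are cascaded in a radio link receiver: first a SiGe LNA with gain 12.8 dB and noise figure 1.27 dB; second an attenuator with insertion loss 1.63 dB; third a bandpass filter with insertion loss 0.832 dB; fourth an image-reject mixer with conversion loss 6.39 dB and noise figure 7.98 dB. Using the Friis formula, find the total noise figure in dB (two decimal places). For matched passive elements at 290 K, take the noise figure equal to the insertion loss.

Convert to linear (a loss of L dB is a gain of −L dB): F_i = 10^(NF_i/10), G_i = 10^(G_i,dB/10)
  Stage 1: F_1 = 10^(1.27/10) = 1.340, G_1 = 10^(12.8/10) = 19.05
  Stage 2: F_2 = 10^(1.63/10) = 1.455, G_2 = 10^(−1.63/10) = 0.6871
  Stage 3: F_3 = 10^(0.832/10) = 1.211, G_3 = 10^(−0.832/10) = 0.8257
  Stage 4: F_4 = 10^(7.98/10) = 6.281, G_4 = 10^(−6.39/10) = 0.2296
Friis cascade:
  F = 1.340 + (1.455 − 1)/19.05 + (1.211 − 1)/13.09 + (6.281 − 1)/10.81 = 1.868
NF = 10 log₁₀(1.868) = 2.71 dB

2.71 dB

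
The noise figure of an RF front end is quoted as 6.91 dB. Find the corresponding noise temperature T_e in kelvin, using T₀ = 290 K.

F = 10^(6.91/10) = 4.90908
T_e = (F − 1)·T₀ = (4.90908 − 1) × 290 = 1134 K

1134 K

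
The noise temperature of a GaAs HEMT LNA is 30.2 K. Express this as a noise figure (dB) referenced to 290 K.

F = 1 + T_e/T₀ = 1 + 30.2/290 = 1.10414
NF = 10 log₁₀(1.10414) = 0.430 dB

0.430 dB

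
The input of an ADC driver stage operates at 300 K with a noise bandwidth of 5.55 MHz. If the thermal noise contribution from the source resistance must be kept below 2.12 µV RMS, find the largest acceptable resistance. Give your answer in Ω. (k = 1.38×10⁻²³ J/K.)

48.9 Ω

Johnson–Nyquist: V_n = √(4kTRB) ⇒ R = V_n² / (4kTB)
4kTB = 4 × 1.38×10⁻²³ × 300 × 5.55×10⁶ = 9.19×10⁻¹⁴
R = (2.12×10⁻⁶)² / 9.19×10⁻¹⁴ = 4.89×10¹ Ω = 48.9 Ω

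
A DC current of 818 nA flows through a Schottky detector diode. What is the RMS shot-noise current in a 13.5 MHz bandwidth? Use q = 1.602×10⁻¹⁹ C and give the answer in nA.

1.88 nA

I_n = √(2qI·B)
2qI·B = 2 × 1.602×10⁻¹⁹ × 8.18×10⁻⁷ × 1.35×10⁷ = 3.54×10⁻¹⁸ A²
I_n = √(3.54×10⁻¹⁸) = 1.88×10⁻⁹ A = 1.88 nA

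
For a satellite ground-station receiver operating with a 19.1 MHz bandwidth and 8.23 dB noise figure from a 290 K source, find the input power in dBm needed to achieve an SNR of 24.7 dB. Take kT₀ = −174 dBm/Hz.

−68.3 dBm

Sensitivity = −174 + 10 log₁₀(B) + NF + SNR_min
= −174 + 72.81 + 8.23 + 24.7
= −68.26 dBm → −68.3 dBm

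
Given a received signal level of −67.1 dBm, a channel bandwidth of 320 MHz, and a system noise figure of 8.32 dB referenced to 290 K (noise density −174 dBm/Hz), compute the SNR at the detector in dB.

Noise floor: N = −174 + 10 log₁₀(B) + NF
10 log₁₀(3.20×10⁸) = 85.05 dB
N = −174 + 85.05 + 8.32 = −80.63 dBm
SNR = P_sig − N = −67.1 − (−80.63) = 13.53 dB → 13.5 dB

13.5 dB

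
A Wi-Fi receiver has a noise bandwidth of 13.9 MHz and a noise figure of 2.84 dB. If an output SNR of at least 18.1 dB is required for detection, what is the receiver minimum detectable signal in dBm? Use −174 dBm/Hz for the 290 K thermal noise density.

−81.6 dBm

Sensitivity = −174 + 10 log₁₀(B) + NF + SNR_min
= −174 + 71.43 + 2.84 + 18.1
= −81.63 dBm → −81.6 dBm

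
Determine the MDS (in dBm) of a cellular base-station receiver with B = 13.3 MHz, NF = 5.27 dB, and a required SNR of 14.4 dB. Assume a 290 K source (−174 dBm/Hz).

Sensitivity = −174 + 10 log₁₀(B) + NF + SNR_min
= −174 + 71.24 + 5.27 + 14.4
= −83.09 dBm → −83.1 dBm

−83.1 dBm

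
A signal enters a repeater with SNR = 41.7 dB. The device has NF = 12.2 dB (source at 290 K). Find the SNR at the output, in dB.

By definition F = SNR_in/SNR_out, so in dB: SNR_out = SNR_in − NF
SNR_out = 41.7 − 12.2 = 29.5 dB

29.5 dB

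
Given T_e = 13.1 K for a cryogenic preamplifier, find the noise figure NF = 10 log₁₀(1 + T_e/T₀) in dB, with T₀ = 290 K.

F = 1 + T_e/T₀ = 1 + 13.1/290 = 1.04517
NF = 10 log₁₀(1.04517) = 0.192 dB

0.192 dB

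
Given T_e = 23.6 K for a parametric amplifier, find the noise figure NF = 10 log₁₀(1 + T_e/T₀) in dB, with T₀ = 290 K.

F = 1 + T_e/T₀ = 1 + 23.6/290 = 1.08138
NF = 10 log₁₀(1.08138) = 0.340 dB

0.340 dB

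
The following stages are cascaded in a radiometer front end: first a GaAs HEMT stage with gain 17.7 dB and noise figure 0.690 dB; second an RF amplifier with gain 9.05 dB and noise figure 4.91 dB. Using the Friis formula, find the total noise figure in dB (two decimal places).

0.82 dB

Convert to linear (a loss of L dB is a gain of −L dB): F_i = 10^(NF_i/10), G_i = 10^(G_i,dB/10)
  Stage 1: F_1 = 10^(0.690/10) = 1.172, G_1 = 10^(17.7/10) = 58.88
  Stage 2: F_2 = 10^(4.91/10) = 3.097, G_2 = 10^(9.05/10) = 8.035
Friis cascade:
  F = 1.172 + (3.097 − 1)/58.88 = 1.208
NF = 10 log₁₀(1.208) = 0.82 dB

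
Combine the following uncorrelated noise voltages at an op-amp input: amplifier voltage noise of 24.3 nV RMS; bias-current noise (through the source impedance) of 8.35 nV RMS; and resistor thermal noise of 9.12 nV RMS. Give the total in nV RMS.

27.3 nV

Uncorrelated sources add in power (mean-square): V_tot = √(ΣV_i²)
V_tot = √[(2.43×10⁻⁸)² + (8.35×10⁻⁹)² + (9.12×10⁻⁹)²] = 2.73×10⁻⁸ V = 27.3 nV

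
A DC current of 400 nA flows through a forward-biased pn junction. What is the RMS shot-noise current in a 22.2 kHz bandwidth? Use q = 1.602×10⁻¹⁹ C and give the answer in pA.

53.3 pA

I_n = √(2qI·B)
2qI·B = 2 × 1.602×10⁻¹⁹ × 4.00×10⁻⁷ × 2.22×10⁴ = 2.85×10⁻²¹ A²
I_n = √(2.85×10⁻²¹) = 5.33×10⁻¹¹ A = 53.3 pA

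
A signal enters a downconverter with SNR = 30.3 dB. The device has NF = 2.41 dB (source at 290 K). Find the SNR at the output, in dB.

27.89 dB

By definition F = SNR_in/SNR_out, so in dB: SNR_out = SNR_in − NF
SNR_out = 30.3 − 2.41 = 27.89 dB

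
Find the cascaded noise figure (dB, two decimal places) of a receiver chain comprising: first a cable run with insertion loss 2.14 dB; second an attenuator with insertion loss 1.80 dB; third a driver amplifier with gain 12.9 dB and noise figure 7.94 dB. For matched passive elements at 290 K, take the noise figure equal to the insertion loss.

Convert to linear (a loss of L dB is a gain of −L dB): F_i = 10^(NF_i/10), G_i = 10^(G_i,dB/10)
  Stage 1: F_1 = 10^(2.14/10) = 1.637, G_1 = 10^(−2.14/10) = 0.6109
  Stage 2: F_2 = 10^(1.80/10) = 1.514, G_2 = 10^(−1.80/10) = 0.6607
  Stage 3: F_3 = 10^(7.94/10) = 6.223, G_3 = 10^(12.9/10) = 19.50
Friis cascade:
  F = 1.637 + (1.514 − 1)/0.6109 + (6.223 − 1)/0.4036 = 15.42
NF = 10 log₁₀(15.42) = 11.88 dB

11.88 dB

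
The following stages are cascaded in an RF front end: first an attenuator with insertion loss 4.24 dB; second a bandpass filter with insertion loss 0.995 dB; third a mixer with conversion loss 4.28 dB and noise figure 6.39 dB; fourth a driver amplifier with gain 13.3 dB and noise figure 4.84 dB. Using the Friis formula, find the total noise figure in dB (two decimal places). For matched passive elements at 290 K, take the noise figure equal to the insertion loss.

15.17 dB

Convert to linear (a loss of L dB is a gain of −L dB): F_i = 10^(NF_i/10), G_i = 10^(G_i,dB/10)
  Stage 1: F_1 = 10^(4.24/10) = 2.655, G_1 = 10^(−4.24/10) = 0.3767
  Stage 2: F_2 = 10^(0.995/10) = 1.257, G_2 = 10^(−0.995/10) = 0.7952
  Stage 3: F_3 = 10^(6.39/10) = 4.355, G_3 = 10^(−4.28/10) = 0.3733
  Stage 4: F_4 = 10^(4.84/10) = 3.048, G_4 = 10^(13.3/10) = 21.38
Friis cascade:
  F = 2.655 + (1.257 − 1)/0.3767 + (4.355 − 1)/0.2996 + (3.048 − 1)/0.1118 = 32.85
NF = 10 log₁₀(32.85) = 15.17 dB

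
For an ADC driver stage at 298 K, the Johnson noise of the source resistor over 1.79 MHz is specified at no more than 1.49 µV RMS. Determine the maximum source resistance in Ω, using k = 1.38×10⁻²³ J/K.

Johnson–Nyquist: V_n = √(4kTRB) ⇒ R = V_n² / (4kTB)
4kTB = 4 × 1.38×10⁻²³ × 298 × 1.79×10⁶ = 2.94×10⁻¹⁴
R = (1.49×10⁻⁶)² / 2.94×10⁻¹⁴ = 7.54×10¹ Ω = 75.4 Ω

75.4 Ω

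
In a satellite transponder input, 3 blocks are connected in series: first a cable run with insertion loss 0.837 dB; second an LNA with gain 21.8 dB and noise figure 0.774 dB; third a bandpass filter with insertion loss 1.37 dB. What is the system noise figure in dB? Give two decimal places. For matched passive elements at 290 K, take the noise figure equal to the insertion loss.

1.62 dB

Convert to linear (a loss of L dB is a gain of −L dB): F_i = 10^(NF_i/10), G_i = 10^(G_i,dB/10)
  Stage 1: F_1 = 10^(0.837/10) = 1.213, G_1 = 10^(−0.837/10) = 0.8247
  Stage 2: F_2 = 10^(0.774/10) = 1.195, G_2 = 10^(21.8/10) = 151.4
  Stage 3: F_3 = 10^(1.37/10) = 1.371, G_3 = 10^(−1.37/10) = 0.7295
Friis cascade:
  F = 1.213 + (1.195 − 1)/0.8247 + (1.371 − 1)/124.8 = 1.452
NF = 10 log₁₀(1.452) = 1.62 dB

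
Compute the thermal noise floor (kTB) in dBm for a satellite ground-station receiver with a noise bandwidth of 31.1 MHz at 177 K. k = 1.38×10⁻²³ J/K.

−101.2 dBm

P_n = kTB = 1.38×10⁻²³ × 177 × 3.11×10⁷ = 7.60×10⁻¹⁴ W
In dBm: 10 log₁₀(7.60×10⁻¹⁴ / 10⁻³) = −101.2 dBm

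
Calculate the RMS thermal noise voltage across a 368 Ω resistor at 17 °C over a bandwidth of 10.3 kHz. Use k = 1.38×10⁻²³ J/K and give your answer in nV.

T = 17 °C + 273.15 = 290.15 K
V_n = √(4kTRB)
4kTRB = 4 × 1.38×10⁻²³ × 290.15 × 3.68×10² × 1.03×10⁴ = 6.07×10⁻¹⁴ V²
V_n = √(6.07×10⁻¹⁴) = 2.46×10⁻⁷ V = 246 nV

246 nV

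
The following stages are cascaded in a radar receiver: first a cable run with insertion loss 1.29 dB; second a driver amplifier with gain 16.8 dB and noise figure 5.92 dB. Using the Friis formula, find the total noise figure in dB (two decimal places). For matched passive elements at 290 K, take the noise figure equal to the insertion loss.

Convert to linear (a loss of L dB is a gain of −L dB): F_i = 10^(NF_i/10), G_i = 10^(G_i,dB/10)
  Stage 1: F_1 = 10^(1.29/10) = 1.346, G_1 = 10^(−1.29/10) = 0.7430
  Stage 2: F_2 = 10^(5.92/10) = 3.908, G_2 = 10^(16.8/10) = 47.86
Friis cascade:
  F = 1.346 + (3.908 − 1)/0.7430 = 5.260
NF = 10 log₁₀(5.260) = 7.21 dB

7.21 dB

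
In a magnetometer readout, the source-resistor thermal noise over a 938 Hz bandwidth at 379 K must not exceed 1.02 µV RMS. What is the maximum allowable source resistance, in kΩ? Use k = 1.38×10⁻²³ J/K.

53.0 kΩ

Johnson–Nyquist: V_n = √(4kTRB) ⇒ R = V_n² / (4kTB)
4kTB = 4 × 1.38×10⁻²³ × 379 × 9.38×10² = 1.96×10⁻¹⁷
R = (1.02×10⁻⁶)² / 1.96×10⁻¹⁷ = 5.30×10⁴ Ω = 53.0 kΩ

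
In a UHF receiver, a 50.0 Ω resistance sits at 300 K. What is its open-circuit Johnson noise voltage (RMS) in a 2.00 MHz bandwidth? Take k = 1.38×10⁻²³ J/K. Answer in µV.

1.29 µV

V_n = √(4kTRB)
4kTRB = 4 × 1.38×10⁻²³ × 300 × 5.00×10¹ × 2.00×10⁶ = 1.66×10⁻¹² V²
V_n = √(1.66×10⁻¹²) = 1.29×10⁻⁶ V = 1.29 µV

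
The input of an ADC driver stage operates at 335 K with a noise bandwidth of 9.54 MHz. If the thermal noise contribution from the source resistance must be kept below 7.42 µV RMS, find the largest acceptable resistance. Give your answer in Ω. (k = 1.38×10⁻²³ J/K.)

Johnson–Nyquist: V_n = √(4kTRB) ⇒ R = V_n² / (4kTB)
4kTB = 4 × 1.38×10⁻²³ × 335 × 9.54×10⁶ = 1.76×10⁻¹³
R = (7.42×10⁻⁶)² / 1.76×10⁻¹³ = 3.12×10² Ω = 312 Ω

312 Ω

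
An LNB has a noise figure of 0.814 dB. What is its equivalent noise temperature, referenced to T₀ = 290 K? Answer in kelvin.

59.8 K

F = 10^(0.814/10) = 1.20615
T_e = (F − 1)·T₀ = (1.20615 − 1) × 290 = 59.8 K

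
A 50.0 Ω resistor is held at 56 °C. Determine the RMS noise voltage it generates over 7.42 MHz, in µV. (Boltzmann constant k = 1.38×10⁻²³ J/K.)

T = 56 °C + 273.15 = 329.15 K
V_n = √(4kTRB)
4kTRB = 4 × 1.38×10⁻²³ × 329.15 × 5.00×10¹ × 7.42×10⁶ = 6.74×10⁻¹² V²
V_n = √(6.74×10⁻¹²) = 2.60×10⁻⁶ V = 2.60 µV

2.60 µV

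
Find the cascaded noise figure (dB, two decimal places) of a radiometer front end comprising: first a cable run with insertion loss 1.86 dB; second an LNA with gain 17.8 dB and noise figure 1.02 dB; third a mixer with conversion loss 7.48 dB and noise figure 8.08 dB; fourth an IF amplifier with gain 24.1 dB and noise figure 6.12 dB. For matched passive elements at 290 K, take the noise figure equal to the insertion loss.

4.01 dB

Convert to linear (a loss of L dB is a gain of −L dB): F_i = 10^(NF_i/10), G_i = 10^(G_i,dB/10)
  Stage 1: F_1 = 10^(1.86/10) = 1.535, G_1 = 10^(−1.86/10) = 0.6516
  Stage 2: F_2 = 10^(1.02/10) = 1.265, G_2 = 10^(17.8/10) = 60.26
  Stage 3: F_3 = 10^(8.08/10) = 6.427, G_3 = 10^(−7.48/10) = 0.1786
  Stage 4: F_4 = 10^(6.12/10) = 4.093, G_4 = 10^(24.1/10) = 257.0
Friis cascade:
  F = 1.535 + (1.265 − 1)/0.6516 + (6.427 − 1)/39.26 + (4.093 − 1)/7.015 = 2.520
NF = 10 log₁₀(2.520) = 4.01 dB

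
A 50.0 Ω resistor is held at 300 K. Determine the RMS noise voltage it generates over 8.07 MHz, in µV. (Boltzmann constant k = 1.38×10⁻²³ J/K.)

2.58 µV

V_n = √(4kTRB)
4kTRB = 4 × 1.38×10⁻²³ × 300 × 5.00×10¹ × 8.07×10⁶ = 6.68×10⁻¹² V²
V_n = √(6.68×10⁻¹²) = 2.58×10⁻⁶ V = 2.58 µV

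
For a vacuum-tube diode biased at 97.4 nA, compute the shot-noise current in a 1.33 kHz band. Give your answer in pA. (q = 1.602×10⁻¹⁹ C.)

I_n = √(2qI·B)
2qI·B = 2 × 1.602×10⁻¹⁹ × 9.74×10⁻⁸ × 1.33×10³ = 4.15×10⁻²³ A²
I_n = √(4.15×10⁻²³) = 6.44×10⁻¹² A = 6.44 pA

6.44 pA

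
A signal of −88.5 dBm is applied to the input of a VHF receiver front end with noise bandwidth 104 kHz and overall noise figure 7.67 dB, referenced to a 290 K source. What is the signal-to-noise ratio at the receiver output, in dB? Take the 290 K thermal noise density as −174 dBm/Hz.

27.7 dB

Noise floor: N = −174 + 10 log₁₀(B) + NF
10 log₁₀(1.04×10⁵) = 50.17 dB
N = −174 + 50.17 + 7.67 = −116.16 dBm
SNR = P_sig − N = −88.5 − (−116.16) = 27.66 dB → 27.7 dB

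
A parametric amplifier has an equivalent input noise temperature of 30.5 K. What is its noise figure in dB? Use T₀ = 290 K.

0.434 dB

F = 1 + T_e/T₀ = 1 + 30.5/290 = 1.10517
NF = 10 log₁₀(1.10517) = 0.434 dB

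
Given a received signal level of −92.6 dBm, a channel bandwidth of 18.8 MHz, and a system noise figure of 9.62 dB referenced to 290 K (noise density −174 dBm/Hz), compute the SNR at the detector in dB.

−1.0 dB

Noise floor: N = −174 + 10 log₁₀(B) + NF
10 log₁₀(1.88×10⁷) = 72.74 dB
N = −174 + 72.74 + 9.62 = −91.64 dBm
SNR = P_sig − N = −92.6 − (−91.64) = −0.96 dB → −1.0 dB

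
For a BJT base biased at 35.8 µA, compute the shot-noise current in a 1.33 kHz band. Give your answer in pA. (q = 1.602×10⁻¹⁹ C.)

I_n = √(2qI·B)
2qI·B = 2 × 1.602×10⁻¹⁹ × 3.58×10⁻⁵ × 1.33×10³ = 1.53×10⁻²⁰ A²
I_n = √(1.53×10⁻²⁰) = 1.24×10⁻¹⁰ A = 124 pA

124 pA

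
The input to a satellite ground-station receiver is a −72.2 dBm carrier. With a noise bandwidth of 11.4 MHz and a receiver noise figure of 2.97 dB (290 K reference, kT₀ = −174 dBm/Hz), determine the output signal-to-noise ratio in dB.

Noise floor: N = −174 + 10 log₁₀(B) + NF
10 log₁₀(1.14×10⁷) = 70.57 dB
N = −174 + 70.57 + 2.97 = −100.46 dBm
SNR = P_sig − N = −72.2 − (−100.46) = 28.26 dB → 28.3 dB

28.3 dB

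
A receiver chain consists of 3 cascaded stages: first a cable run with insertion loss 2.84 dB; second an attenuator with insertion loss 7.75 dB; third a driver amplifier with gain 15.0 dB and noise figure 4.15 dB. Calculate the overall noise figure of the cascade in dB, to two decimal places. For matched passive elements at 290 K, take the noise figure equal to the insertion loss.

Convert to linear (a loss of L dB is a gain of −L dB): F_i = 10^(NF_i/10), G_i = 10^(G_i,dB/10)
  Stage 1: F_1 = 10^(2.84/10) = 1.923, G_1 = 10^(−2.84/10) = 0.5200
  Stage 2: F_2 = 10^(7.75/10) = 5.957, G_2 = 10^(−7.75/10) = 0.1679
  Stage 3: F_3 = 10^(4.15/10) = 2.600, G_3 = 10^(15.0/10) = 31.62
Friis cascade:
  F = 1.923 + (5.957 − 1)/0.5200 + (2.600 − 1)/0.08730 = 29.79
NF = 10 log₁₀(29.79) = 14.74 dB

14.74 dB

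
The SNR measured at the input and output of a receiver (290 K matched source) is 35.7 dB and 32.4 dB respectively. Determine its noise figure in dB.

3.3 dB

NF (dB) = SNR_in(dB) − SNR_out(dB) when the source is at T₀
NF = 35.7 − 32.4 = 3.3 dB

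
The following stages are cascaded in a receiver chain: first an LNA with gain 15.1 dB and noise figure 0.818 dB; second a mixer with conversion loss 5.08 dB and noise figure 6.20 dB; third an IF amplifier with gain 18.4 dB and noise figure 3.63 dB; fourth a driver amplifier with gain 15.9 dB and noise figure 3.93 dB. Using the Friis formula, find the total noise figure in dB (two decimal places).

Convert to linear (a loss of L dB is a gain of −L dB): F_i = 10^(NF_i/10), G_i = 10^(G_i,dB/10)
  Stage 1: F_1 = 10^(0.818/10) = 1.207, G_1 = 10^(15.1/10) = 32.36
  Stage 2: F_2 = 10^(6.20/10) = 4.169, G_2 = 10^(−5.08/10) = 0.3105
  Stage 3: F_3 = 10^(3.63/10) = 2.307, G_3 = 10^(18.4/10) = 69.18
  Stage 4: F_4 = 10^(3.93/10) = 2.472, G_4 = 10^(15.9/10) = 38.90
Friis cascade:
  F = 1.207 + (4.169 − 1)/32.36 + (2.307 − 1)/10.05 + (2.472 − 1)/695.0 = 1.437
NF = 10 log₁₀(1.437) = 1.58 dB

1.58 dB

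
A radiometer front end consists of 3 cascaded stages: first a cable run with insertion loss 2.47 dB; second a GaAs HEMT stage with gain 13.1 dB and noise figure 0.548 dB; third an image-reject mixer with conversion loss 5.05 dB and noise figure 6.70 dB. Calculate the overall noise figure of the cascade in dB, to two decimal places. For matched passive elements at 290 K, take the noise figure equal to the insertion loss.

Convert to linear (a loss of L dB is a gain of −L dB): F_i = 10^(NF_i/10), G_i = 10^(G_i,dB/10)
  Stage 1: F_1 = 10^(2.47/10) = 1.766, G_1 = 10^(−2.47/10) = 0.5662
  Stage 2: F_2 = 10^(0.548/10) = 1.134, G_2 = 10^(13.1/10) = 20.42
  Stage 3: F_3 = 10^(6.70/10) = 4.677, G_3 = 10^(−5.05/10) = 0.3126
Friis cascade:
  F = 1.766 + (1.134 − 1)/0.5662 + (4.677 − 1)/11.56 = 2.322
NF = 10 log₁₀(2.322) = 3.66 dB

3.66 dB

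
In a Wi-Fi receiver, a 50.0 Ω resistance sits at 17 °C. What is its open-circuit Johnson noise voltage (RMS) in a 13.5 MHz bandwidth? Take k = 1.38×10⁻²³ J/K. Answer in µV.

T = 17 °C + 273.15 = 290.15 K
V_n = √(4kTRB)
4kTRB = 4 × 1.38×10⁻²³ × 290.15 × 5.00×10¹ × 1.35×10⁷ = 1.08×10⁻¹¹ V²
V_n = √(1.08×10⁻¹¹) = 3.29×10⁻⁶ V = 3.29 µV

3.29 µV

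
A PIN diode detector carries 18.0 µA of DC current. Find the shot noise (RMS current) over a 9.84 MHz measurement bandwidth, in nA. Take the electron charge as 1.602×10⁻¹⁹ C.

I_n = √(2qI·B)
2qI·B = 2 × 1.602×10⁻¹⁹ × 1.80×10⁻⁵ × 9.84×10⁶ = 5.67×10⁻¹⁷ A²
I_n = √(5.67×10⁻¹⁷) = 7.53×10⁻⁹ A = 7.53 nA

7.53 nA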